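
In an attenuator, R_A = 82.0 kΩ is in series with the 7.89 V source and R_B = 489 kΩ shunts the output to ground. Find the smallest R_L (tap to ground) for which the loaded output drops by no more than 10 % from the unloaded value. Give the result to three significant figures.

Output resistance R_th = R_A‖R_B = (82.0 × 489)/571.0 = 70.22 kΩ.
The fractional drop is R_th/(R_th + R_L); requiring this ≤ 0.100 gives R_L ≥ R_th(1/0.100 − 1) = 70.22 × 9.000 = 632 kΩ.

R_L(min) ≈ 632 kΩ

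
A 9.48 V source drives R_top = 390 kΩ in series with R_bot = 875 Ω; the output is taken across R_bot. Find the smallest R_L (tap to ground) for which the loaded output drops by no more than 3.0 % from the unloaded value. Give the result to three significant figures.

R_L(min) ≈ 28.2 kΩ

Output resistance R_th = R_top‖R_bot = (390000 × 875)/390900 = 873.0 Ω.
The fractional drop is R_th/(R_th + R_L); requiring this ≤ 0.0300 gives R_L ≥ R_th(1/0.0300 − 1) = 873.0 × 32.33 = 28.2 kΩ.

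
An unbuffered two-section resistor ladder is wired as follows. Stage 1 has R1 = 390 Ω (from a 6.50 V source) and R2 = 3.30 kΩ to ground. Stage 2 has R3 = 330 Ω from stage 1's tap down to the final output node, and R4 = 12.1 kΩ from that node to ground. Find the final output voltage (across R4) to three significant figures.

Stage 2 presents R3+R4 = 12430 Ω as a load on stage 1's tap.
Stage 1's lower leg becomes R2‖(R3+R4) = 2608 Ω, so V_mid = 6.50 × 2608/2998 = 5.654 V.
Stage 2 is itself unloaded: V_out = V_mid × R4/(R3+R4) = 5.654 × 12100/12430 = 5.50 V.

V_out ≈ 5.50 V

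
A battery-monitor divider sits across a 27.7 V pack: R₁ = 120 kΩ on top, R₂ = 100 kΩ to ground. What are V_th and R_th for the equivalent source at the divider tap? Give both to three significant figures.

V_th is the open-circuit tap voltage: 27.7 × 100/(120 + 100) = 12.6 V.
With the supply zeroed, R₁ and R₂ appear in parallel from the tap: R_th = R₁‖R₂ = (120 × 100)/220.0 = 54.5 kΩ.

V_th = 12.6 V, R_th = 54.5 kΩ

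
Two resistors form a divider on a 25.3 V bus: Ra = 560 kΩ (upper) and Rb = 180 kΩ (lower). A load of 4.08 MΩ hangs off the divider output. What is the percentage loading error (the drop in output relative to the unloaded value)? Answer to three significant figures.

The divider's output (Thévenin) resistance is Ra‖Rb = 136.2 kΩ.
Fractional drop under load = R_th/(R_th + R_L) = 136.2 / (136.2 + 4080) = 0.03231.
So the output falls by 3.23 %.

3.23 %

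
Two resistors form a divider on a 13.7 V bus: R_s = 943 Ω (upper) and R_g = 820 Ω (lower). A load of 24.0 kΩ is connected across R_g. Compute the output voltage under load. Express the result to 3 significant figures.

V_out ≈ 6.26 V

The load sits in parallel with R_g: R_g‖R_L = (820 × 24000) / (820 + 24000) = 792.9 Ω.
V_out = 13.7 × 792.9 / (943 + 792.9) = 13.7 × 792.9/1736 = 6.26 V.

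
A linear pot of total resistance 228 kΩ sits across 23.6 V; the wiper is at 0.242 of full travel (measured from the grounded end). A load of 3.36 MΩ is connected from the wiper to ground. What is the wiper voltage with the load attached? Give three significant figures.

The wiper splits the pot into (1−α)R = 172.8 kΩ above and αR = 55.18 kΩ below.
Lower section ‖ load = 54.28 kΩ.
V_wiper = 23.6 × 54.28/(172.8 + 54.28) = 5.64 V.

V ≈ 5.64 V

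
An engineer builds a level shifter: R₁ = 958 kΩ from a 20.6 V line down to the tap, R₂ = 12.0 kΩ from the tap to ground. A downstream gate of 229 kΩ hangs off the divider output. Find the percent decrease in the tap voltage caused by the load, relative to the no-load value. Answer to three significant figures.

The divider's output (Thévenin) resistance is R₁‖R₂ = 11.85 kΩ.
Fractional drop under load = R_th/(R_th + R_L) = 11.85 / (11.85 + 229) = 0.04921.
So the output falls by 4.92 %.

4.92 %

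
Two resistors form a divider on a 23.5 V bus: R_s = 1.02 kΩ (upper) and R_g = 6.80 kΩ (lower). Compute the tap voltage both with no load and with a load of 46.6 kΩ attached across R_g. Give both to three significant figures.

Open-circuit: V = 23.5 × 6.80/(1.02 + 6.80) = 20.4 V.
With the load, R_g becomes R_g‖R_L = 5.934 kΩ, so V = 23.5 × 5.934/6.954 = 20.1 V.

Unloaded: 20.4 V; loaded: 20.1 V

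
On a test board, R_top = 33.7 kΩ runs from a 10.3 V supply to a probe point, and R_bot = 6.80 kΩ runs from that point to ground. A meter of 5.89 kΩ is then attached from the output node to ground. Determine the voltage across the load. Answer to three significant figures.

The load sits in parallel with R_bot: R_bot‖R_L = (6.80 × 5.89) / (6.80 + 5.89) = 3.156 kΩ.
V_out = 10.3 × 3.156 / (33.7 + 3.156) = 10.3 × 3.156/36.86 = 0.882 V.
(Unloaded it would have been 1.73 V.)

V_out ≈ 0.882 V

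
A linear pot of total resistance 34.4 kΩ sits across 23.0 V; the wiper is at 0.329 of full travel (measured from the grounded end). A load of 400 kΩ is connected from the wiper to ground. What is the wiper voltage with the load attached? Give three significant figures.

V ≈ 7.43 V

The wiper splits the pot into (1−α)R = 23.08 kΩ above and αR = 11.32 kΩ below.
Lower section ‖ load = 11.01 kΩ.
V_wiper = 23.0 × 11.01/(23.08 + 11.01) = 7.43 V.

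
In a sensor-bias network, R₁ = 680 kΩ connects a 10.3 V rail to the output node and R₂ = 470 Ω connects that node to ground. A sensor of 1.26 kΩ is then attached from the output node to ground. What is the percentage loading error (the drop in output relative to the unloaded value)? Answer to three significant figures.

27.2 %

Unloaded V = 10.3 × 470/680500 = 0.007114 V.
Loaded: R₂‖R_L = 342.3 Ω, giving V = 10.3 × 342.3/680300 = 0.005182 V.
Drop = (0.007114 − 0.005182) / 0.007114 = 27.2 %.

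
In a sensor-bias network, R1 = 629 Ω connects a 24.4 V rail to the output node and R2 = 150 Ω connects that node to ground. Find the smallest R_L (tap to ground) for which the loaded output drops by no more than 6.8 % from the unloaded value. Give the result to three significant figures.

Output resistance R_th = R1‖R2 = (629 × 150)/779.0 = 121.1 Ω.
The fractional drop is R_th/(R_th + R_L); requiring this ≤ 0.0680 gives R_L ≥ R_th(1/0.0680 − 1) = 121.1 × 13.71 = 1.66 kΩ.

R_L(min) ≈ 1.66 kΩ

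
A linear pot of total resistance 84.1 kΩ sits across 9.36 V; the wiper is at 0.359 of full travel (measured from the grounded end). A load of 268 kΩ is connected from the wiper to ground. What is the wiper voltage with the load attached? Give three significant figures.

V ≈ 3.13 V

The wiper splits the pot into (1−α)R = 53.91 kΩ above and αR = 30.19 kΩ below.
Lower section ‖ load = 27.13 kΩ.
V_wiper = 9.36 × 27.13/(53.91 + 27.13) = 3.13 V.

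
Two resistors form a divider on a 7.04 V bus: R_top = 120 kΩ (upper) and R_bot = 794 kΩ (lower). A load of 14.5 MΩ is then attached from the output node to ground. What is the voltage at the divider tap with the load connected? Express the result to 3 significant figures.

The load sits in parallel with R_bot: R_bot‖R_L = (794 × 14500) / (794 + 14500) = 752.8 kΩ.
V_out = 7.04 × 752.8 / (120 + 752.8) = 7.04 × 752.8/872.8 = 6.07 V.
(Unloaded it would have been 6.12 V.)

V_out ≈ 6.07 V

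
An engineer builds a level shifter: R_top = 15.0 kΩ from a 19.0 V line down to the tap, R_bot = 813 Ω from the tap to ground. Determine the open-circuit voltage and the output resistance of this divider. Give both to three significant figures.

V_th is the open-circuit tap voltage: 19.0 × 813/(15000 + 813) = 0.977 V.
With the supply zeroed, R_top and R_bot appear in parallel from the tap: R_th = R_top‖R_bot = (15000 × 813)/15810 = 771 Ω.

V_th = 0.977 V, R_th = 771 Ω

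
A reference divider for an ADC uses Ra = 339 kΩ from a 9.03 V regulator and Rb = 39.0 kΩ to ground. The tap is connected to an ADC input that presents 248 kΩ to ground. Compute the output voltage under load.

The load sits in parallel with Rb: Rb‖R_L = (39.0 × 248) / (39.0 + 248) = 33.70 kΩ.
V_out = 9.03 × 33.70 / (339 + 33.70) = 9.03 × 33.70/372.7 = 0.817 V.

V_out ≈ 0.817 V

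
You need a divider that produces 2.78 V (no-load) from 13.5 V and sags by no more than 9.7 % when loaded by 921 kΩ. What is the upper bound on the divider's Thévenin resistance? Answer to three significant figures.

R_th ≤ 98.9 kΩ

Loading drop = R_th/(R_th + R_L) ≤ 0.0970, so R_th ≤ R_L · ε/(1−ε) = 921 kΩ × 0.0970/0.9030 = 98.9 kΩ.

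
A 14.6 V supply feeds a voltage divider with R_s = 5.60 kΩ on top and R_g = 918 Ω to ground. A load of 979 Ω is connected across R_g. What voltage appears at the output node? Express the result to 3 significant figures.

V_out ≈ 1.14 V

The load sits in parallel with R_g: R_g‖R_L = (918 × 979) / (918 + 979) = 473.8 Ω.
V_out = 14.6 × 473.8 / (5600 + 473.8) = 14.6 × 473.8/6074 = 1.14 V.
(Unloaded it would have been 2.06 V.)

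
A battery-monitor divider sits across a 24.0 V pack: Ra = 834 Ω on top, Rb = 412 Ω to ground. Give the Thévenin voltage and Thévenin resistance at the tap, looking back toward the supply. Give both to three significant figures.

V_th is the open-circuit tap voltage: 24.0 × 412/(834 + 412) = 7.94 V.
With the supply zeroed, Ra and Rb appear in parallel from the tap: R_th = Ra‖Rb = (834 × 412)/1246 = 276 Ω.

V_th = 7.94 V, R_th = 276 Ω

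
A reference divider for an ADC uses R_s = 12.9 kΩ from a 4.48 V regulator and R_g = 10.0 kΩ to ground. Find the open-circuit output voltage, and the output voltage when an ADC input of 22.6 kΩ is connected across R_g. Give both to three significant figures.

Unloaded: 1.96 V; loaded: 1.57 V

Open-circuit: V = 4.48 × 10.0/(12.9 + 10.0) = 1.96 V.
With the load, R_g becomes R_g‖R_L = 6.933 kΩ, so V = 4.48 × 6.933/19.83 = 1.57 V.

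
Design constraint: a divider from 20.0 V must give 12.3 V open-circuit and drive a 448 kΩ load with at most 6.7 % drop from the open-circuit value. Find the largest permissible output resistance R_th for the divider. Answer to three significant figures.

Loading drop = R_th/(R_th + R_L) ≤ 0.0670, so R_th ≤ R_L · ε/(1−ε) = 448 kΩ × 0.0670/0.9330 = 32.2 kΩ.
(Any R1, R2 with R2/(R1+R2) = 0.615 and R1‖R2 ≤ 32.2 kΩ will meet the spec.)

R_th ≤ 32.2 kΩ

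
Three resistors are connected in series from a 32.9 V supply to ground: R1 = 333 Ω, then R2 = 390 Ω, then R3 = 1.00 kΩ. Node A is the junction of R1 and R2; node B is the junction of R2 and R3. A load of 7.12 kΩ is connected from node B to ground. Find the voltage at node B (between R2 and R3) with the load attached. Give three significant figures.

At node B, R3 is in parallel with the load: R3‖R_L = 876.8 Ω.
Below node A the resistance is R2 + (R3‖R_L) = 1267 Ω, so V_A = 32.9 × 1267/1600 = 26.05 V.
Then V_B = V_A × (R3‖R_L)/(R2 + R3‖R_L) = 26.05 × 876.8/1267 = 18.0 V.

V ≈ 18.0 V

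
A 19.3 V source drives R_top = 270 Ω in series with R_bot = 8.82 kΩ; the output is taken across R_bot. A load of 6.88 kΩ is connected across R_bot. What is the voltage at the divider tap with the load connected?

The load sits in parallel with R_bot: R_bot‖R_L = (8820 × 6880) / (8820 + 6880) = 3865 Ω.
V_out = 19.3 × 3865 / (270 + 3865) = 19.3 × 3865/4135 = 18.0 V.

V_out ≈ 18.0 V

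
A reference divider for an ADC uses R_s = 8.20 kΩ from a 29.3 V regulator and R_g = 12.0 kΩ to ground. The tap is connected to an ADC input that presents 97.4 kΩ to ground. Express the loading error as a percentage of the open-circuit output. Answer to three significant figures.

The divider's output (Thévenin) resistance is R_s‖R_g = 4.871 kΩ.
Fractional drop under load = R_th/(R_th + R_L) = 4.871 / (4.871 + 97.4) = 0.04763.
So the output falls by 4.76 %.

4.76 %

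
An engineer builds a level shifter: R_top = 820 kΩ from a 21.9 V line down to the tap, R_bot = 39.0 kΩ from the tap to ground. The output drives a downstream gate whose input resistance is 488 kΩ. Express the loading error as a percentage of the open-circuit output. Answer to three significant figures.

The divider's output (Thévenin) resistance is R_top‖R_bot = 37.23 kΩ.
Fractional drop under load = R_th/(R_th + R_L) = 37.23 / (37.23 + 488) = 0.07088.
So the output falls by 7.09 %.

7.09 %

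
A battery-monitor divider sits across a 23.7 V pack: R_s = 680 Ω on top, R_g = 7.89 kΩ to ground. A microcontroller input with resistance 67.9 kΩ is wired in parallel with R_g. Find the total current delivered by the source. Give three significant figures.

I ≈ 3.06 mA

R_g‖R_L = 7069 Ω, so the source sees R_s + R_g‖R_L = 7749 Ω.
I = 23.7 V / 7749 Ω = 3.06 mA.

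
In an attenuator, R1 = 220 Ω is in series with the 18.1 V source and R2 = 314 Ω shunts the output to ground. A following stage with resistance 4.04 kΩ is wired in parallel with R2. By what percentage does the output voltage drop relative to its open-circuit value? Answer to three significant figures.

The divider's output (Thévenin) resistance is R1‖R2 = 129.4 Ω.
Fractional drop under load = R_th/(R_th + R_L) = 129.4 / (129.4 + 4040) = 0.03103.
So the output falls by 3.10 %.

3.10 %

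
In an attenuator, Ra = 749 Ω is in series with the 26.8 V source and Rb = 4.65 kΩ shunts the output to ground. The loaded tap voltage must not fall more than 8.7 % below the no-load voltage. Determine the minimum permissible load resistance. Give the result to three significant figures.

R_L(min) ≈ 6.77 kΩ

Output resistance R_th = Ra‖Rb = (749 × 4650)/5399 = 645.1 Ω.
The fractional drop is R_th/(R_th + R_L); requiring this ≤ 0.0870 gives R_L ≥ R_th(1/0.0870 − 1) = 645.1 × 10.49 = 6.77 kΩ.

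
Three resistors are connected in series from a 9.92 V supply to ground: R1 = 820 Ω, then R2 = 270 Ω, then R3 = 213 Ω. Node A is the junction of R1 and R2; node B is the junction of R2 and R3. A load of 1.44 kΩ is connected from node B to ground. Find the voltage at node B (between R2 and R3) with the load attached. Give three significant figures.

At node B, R3 is in parallel with the load: R3‖R_L = 185.6 Ω.
Below node A the resistance is R2 + (R3‖R_L) = 455.6 Ω, so V_A = 9.92 × 455.6/1276 = 3.543 V.
Then V_B = V_A × (R3‖R_L)/(R2 + R3‖R_L) = 3.543 × 185.6/455.6 = 1.44 V.

V ≈ 1.44 V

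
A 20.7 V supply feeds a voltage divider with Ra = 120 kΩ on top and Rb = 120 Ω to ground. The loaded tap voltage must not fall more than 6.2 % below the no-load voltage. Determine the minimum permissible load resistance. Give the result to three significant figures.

R_L(min) ≈ 1.81 kΩ

Output resistance R_th = Ra‖Rb = (120000 × 120)/120100 = 119.9 Ω.
The fractional drop is R_th/(R_th + R_L); requiring this ≤ 0.0620 gives R_L ≥ R_th(1/0.0620 − 1) = 119.9 × 15.13 = 1.81 kΩ.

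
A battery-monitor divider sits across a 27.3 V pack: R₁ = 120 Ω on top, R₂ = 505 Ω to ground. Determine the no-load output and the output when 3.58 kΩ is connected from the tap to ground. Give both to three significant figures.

Unloaded: 22.1 V; loaded: 21.5 V

Open-circuit: V = 27.3 × 505/(120 + 505) = 22.1 V.
With the load, R₂ becomes R₂‖R_L = 442.6 Ω, so V = 27.3 × 442.6/562.6 = 21.5 V.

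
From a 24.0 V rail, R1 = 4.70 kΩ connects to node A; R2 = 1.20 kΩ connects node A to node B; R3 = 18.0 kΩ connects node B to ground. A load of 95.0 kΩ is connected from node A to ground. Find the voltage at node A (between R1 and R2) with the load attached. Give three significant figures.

V ≈ 18.5 V

Below node A the series string R2+R3 = 19.20 kΩ sits in parallel with the 95.0 kΩ load: 15.97 kΩ.
V_A = 24.0 × 15.97/(4.70 + 15.97) = 18.5 V.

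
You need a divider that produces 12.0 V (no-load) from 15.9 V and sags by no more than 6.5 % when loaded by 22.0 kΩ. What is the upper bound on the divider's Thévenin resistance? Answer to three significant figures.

R_th ≤ 1.53 kΩ

Loading drop = R_th/(R_th + R_L) ≤ 0.0650, so R_th ≤ R_L · ε/(1−ε) = 22.0 kΩ × 0.0650/0.9350 = 1.53 kΩ.
(Any R1, R2 with R2/(R1+R2) = 0.755 and R1‖R2 ≤ 1.53 kΩ will meet the spec.)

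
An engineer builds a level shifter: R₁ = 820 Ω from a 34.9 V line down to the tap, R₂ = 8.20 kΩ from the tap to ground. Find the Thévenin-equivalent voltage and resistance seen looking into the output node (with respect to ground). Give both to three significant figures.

V_th = 31.7 V, R_th = 745 Ω

V_th is the open-circuit tap voltage: 34.9 × 8200/(820 + 8200) = 31.7 V.
With the supply zeroed, R₁ and R₂ appear in parallel from the tap: R_th = R₁‖R₂ = (820 × 8200)/9020 = 745 Ω.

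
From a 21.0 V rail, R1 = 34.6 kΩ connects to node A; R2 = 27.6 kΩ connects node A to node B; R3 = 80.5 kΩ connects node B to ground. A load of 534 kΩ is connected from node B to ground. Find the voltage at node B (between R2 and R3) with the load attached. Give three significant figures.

V ≈ 11.1 V

At node B, R3 is in parallel with the load: R3‖R_L = 69.95 kΩ.
Below node A the resistance is R2 + (R3‖R_L) = 97.55 kΩ, so V_A = 21.0 × 97.55/132.2 = 15.50 V.
Then V_B = V_A × (R3‖R_L)/(R2 + R3‖R_L) = 15.50 × 69.95/97.55 = 11.1 V.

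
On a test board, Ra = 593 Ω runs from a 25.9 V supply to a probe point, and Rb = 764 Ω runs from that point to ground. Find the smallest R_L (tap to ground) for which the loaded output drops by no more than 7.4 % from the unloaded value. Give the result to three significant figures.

R_L(min) ≈ 4.18 kΩ

Output resistance R_th = Ra‖Rb = (593 × 764)/1357 = 333.9 Ω.
The fractional drop is R_th/(R_th + R_L); requiring this ≤ 0.0740 gives R_L ≥ R_th(1/0.0740 − 1) = 333.9 × 12.51 = 4.18 kΩ.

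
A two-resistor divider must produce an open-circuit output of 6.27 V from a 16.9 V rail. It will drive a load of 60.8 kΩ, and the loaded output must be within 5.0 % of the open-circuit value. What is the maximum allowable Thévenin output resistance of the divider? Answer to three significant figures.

Loading drop = R_th/(R_th + R_L) ≤ 0.0500, so R_th ≤ R_L · ε/(1−ε) = 60.8 kΩ × 0.0500/0.9500 = 3.20 kΩ.
(Any R1, R2 with R2/(R1+R2) = 0.371 and R1‖R2 ≤ 3.20 kΩ will meet the spec.)

R_th ≤ 3.20 kΩ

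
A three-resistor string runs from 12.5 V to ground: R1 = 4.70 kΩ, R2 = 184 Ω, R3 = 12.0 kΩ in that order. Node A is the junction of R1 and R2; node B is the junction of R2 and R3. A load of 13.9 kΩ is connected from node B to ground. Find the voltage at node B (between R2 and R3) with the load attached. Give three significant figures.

V ≈ 7.11 V

At node B, R3 is in parallel with the load: R3‖R_L = 6440 Ω.
Below node A the resistance is R2 + (R3‖R_L) = 6624 Ω, so V_A = 12.5 × 6624/11320 = 7.312 V.
Then V_B = V_A × (R3‖R_L)/(R2 + R3‖R_L) = 7.312 × 6440/6624 = 7.11 V.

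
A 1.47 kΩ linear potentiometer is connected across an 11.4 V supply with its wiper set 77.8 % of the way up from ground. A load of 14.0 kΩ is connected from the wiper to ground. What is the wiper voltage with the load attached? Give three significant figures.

V ≈ 8.71 V

The wiper splits the pot into (1−α)R = 326.3 Ω above and αR = 1144 Ω below.
Lower section ‖ load = 1057 Ω.
V_wiper = 11.4 × 1057/(326.3 + 1057) = 8.71 V.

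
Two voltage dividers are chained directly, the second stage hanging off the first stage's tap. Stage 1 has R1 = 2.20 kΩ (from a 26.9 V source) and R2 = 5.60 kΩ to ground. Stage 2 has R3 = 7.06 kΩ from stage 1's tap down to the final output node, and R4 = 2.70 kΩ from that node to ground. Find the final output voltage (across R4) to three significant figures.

V_out ≈ 4.60 V

Stage 2 presents R3+R4 = 9.760 kΩ as a load on stage 1's tap.
Stage 1's lower leg becomes R2‖(R3+R4) = 3.558 kΩ, so V_mid = 26.9 × 3.558/5.758 = 16.62 V.
Stage 2 is itself unloaded: V_out = V_mid × R4/(R3+R4) = 16.62 × 2.70/9.760 = 4.60 V.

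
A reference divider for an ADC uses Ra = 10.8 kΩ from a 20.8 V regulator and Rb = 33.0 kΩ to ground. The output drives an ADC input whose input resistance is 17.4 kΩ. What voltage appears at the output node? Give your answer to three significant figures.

V_out ≈ 10.7 V

The load sits in parallel with Rb: Rb‖R_L = (33.0 × 17.4) / (33.0 + 17.4) = 11.39 kΩ.
V_out = 20.8 × 11.39 / (10.8 + 11.39) = 20.8 × 11.39/22.19 = 10.7 V.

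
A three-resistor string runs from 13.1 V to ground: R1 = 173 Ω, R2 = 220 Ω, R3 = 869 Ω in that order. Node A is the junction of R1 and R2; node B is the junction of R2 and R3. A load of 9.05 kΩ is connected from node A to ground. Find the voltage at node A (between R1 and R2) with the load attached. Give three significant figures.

Below node A the series string R2+R3 = 1089 Ω sits in parallel with the 9050 Ω load: 972.0 Ω.
V_A = 13.1 × 972.0/(173 + 972.0) = 11.1 V.

V ≈ 11.1 V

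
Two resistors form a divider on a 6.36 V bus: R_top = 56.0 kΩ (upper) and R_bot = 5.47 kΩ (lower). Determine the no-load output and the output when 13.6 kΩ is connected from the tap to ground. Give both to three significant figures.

Open-circuit: V = 6.36 × 5.47/(56.0 + 5.47) = 0.566 V.
With the load, R_bot becomes R_bot‖R_L = 3.901 kΩ, so V = 6.36 × 3.901/59.90 = 0.414 V.

Unloaded: 0.566 V; loaded: 0.414 V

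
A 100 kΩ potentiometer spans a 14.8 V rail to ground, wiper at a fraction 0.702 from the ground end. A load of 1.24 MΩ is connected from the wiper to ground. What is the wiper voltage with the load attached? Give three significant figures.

V ≈ 10.2 V

The wiper splits the pot into (1−α)R = 29.80 kΩ above and αR = 70.20 kΩ below.
Lower section ‖ load = 66.44 kΩ.
V_wiper = 14.8 × 66.44/(29.80 + 66.44) = 10.2 V.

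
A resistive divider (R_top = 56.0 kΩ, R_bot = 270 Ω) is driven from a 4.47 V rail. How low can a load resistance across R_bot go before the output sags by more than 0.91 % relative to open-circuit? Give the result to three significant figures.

Output resistance R_th = R_top‖R_bot = (56000 × 270)/56270 = 268.7 Ω.
The fractional drop is R_th/(R_th + R_L); requiring this ≤ 0.00910 gives R_L ≥ R_th(1/0.00910 − 1) = 268.7 × 108.9 = 29.3 kΩ.

R_L(min) ≈ 29.3 kΩ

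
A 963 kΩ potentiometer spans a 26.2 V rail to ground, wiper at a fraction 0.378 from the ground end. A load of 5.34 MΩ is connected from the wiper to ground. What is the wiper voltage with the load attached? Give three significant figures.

The wiper splits the pot into (1−α)R = 599.0 kΩ above and αR = 364.0 kΩ below.
Lower section ‖ load = 340.8 kΩ.
V_wiper = 26.2 × 340.8/(599.0 + 340.8) = 9.50 V.

V ≈ 9.50 V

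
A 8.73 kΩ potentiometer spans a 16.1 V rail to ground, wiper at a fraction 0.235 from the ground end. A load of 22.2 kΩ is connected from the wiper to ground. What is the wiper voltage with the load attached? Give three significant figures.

The wiper splits the pot into (1−α)R = 6.678 kΩ above and αR = 2.052 kΩ below.
Lower section ‖ load = 1.878 kΩ.
V_wiper = 16.1 × 1.878/(6.678 + 1.878) = 3.53 V.

V ≈ 3.53 V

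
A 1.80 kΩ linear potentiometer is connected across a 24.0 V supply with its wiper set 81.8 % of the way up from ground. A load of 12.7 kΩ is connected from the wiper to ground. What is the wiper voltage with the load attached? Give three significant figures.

The wiper splits the pot into (1−α)R = 327.6 Ω above and αR = 1472 Ω below.
Lower section ‖ load = 1319 Ω.
V_wiper = 24.0 × 1319/(327.6 + 1319) = 19.2 V.

V ≈ 19.2 V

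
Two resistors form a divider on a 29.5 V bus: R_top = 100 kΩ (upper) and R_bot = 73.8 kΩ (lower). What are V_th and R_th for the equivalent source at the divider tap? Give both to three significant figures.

V_th = 12.5 V, R_th = 42.5 kΩ

V_th is the open-circuit tap voltage: 29.5 × 73.8/(100 + 73.8) = 12.5 V.
With the supply zeroed, R_top and R_bot appear in parallel from the tap: R_th = R_top‖R_bot = (100 × 73.8)/173.8 = 42.5 kΩ.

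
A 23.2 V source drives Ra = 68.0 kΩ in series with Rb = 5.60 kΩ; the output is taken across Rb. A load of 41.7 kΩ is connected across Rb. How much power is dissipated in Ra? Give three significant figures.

Total resistance from the source is Ra + (Rb‖R_L) = 72.94 kΩ, so I = 23.2/72.94 kΩ = 0.3181 mA.
P = I²·Ra = (0.3181 mA)² × 68.0 kΩ = 6.88 mW.

P ≈ 6.88 mW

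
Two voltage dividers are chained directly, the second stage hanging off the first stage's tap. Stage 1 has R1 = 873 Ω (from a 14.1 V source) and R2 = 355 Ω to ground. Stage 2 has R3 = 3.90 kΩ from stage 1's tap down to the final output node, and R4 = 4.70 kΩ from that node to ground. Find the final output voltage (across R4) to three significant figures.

V_out ≈ 2.16 V

Stage 2 presents R3+R4 = 8600 Ω as a load on stage 1's tap.
Stage 1's lower leg becomes R2‖(R3+R4) = 340.9 Ω, so V_mid = 14.1 × 340.9/1214 = 3.960 V.
Stage 2 is itself unloaded: V_out = V_mid × R4/(R3+R4) = 3.960 × 4700/8600 = 2.16 V.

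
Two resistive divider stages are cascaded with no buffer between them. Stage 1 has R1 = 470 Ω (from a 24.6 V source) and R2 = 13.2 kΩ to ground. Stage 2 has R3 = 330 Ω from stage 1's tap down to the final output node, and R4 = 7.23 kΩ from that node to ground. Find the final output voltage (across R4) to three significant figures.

V_out ≈ 21.4 V

Stage 2 presents R3+R4 = 7560 Ω as a load on stage 1's tap.
Stage 1's lower leg becomes R2‖(R3+R4) = 4807 Ω, so V_mid = 24.6 × 4807/5277 = 22.41 V.
Stage 2 is itself unloaded: V_out = V_mid × R4/(R3+R4) = 22.41 × 7230/7560 = 21.4 V.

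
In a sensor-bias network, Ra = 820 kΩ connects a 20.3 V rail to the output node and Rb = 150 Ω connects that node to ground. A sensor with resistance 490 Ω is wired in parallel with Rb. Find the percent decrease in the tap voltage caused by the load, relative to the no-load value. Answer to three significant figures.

Unloaded V = 20.3 × 150/820200 = 0.003713 V.
Loaded: Rb‖R_L = 114.8 Ω, giving V = 20.3 × 114.8/820100 = 0.002843 V.
Drop = (0.003713 − 0.002843) / 0.003713 = 23.4 %.

23.4 %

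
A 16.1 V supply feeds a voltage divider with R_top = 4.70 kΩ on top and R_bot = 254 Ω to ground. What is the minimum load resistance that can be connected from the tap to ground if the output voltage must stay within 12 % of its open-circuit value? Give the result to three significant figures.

R_L(min) ≈ 1.77 kΩ

Output resistance R_th = R_top‖R_bot = (4700 × 254)/4954 = 241.0 Ω.
The fractional drop is R_th/(R_th + R_L); requiring this ≤ 0.120 gives R_L ≥ R_th(1/0.120 − 1) = 241.0 × 7.333 = 1.77 kΩ.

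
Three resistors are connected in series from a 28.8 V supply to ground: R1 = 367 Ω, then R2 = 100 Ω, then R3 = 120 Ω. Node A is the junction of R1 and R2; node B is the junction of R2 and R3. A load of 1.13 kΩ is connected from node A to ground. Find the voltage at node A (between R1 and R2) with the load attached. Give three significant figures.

Below node A the series string R2+R3 = 220.0 Ω sits in parallel with the 1130 Ω load: 184.1 Ω.
V_A = 28.8 × 184.1/(367 + 184.1) = 9.62 V.

V ≈ 9.62 V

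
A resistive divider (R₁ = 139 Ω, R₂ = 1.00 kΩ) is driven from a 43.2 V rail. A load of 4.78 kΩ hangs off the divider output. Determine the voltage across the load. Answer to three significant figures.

V_out ≈ 37.0 V

The load sits in parallel with R₂: R₂‖R_L = (1000 × 4780) / (1000 + 4780) = 827.0 Ω.
V_out = 43.2 × 827.0 / (139 + 827.0) = 43.2 × 827.0/966.0 = 37.0 V.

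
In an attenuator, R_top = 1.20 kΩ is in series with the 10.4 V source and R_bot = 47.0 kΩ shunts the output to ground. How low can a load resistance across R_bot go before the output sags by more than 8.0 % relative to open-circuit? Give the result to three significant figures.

Output resistance R_th = R_top‖R_bot = (1.20 × 47.0)/48.20 = 1.170 kΩ.
The fractional drop is R_th/(R_th + R_L); requiring this ≤ 0.0800 gives R_L ≥ R_th(1/0.0800 − 1) = 1.170 × 11.50 = 13.5 kΩ.

R_L(min) ≈ 13.5 kΩ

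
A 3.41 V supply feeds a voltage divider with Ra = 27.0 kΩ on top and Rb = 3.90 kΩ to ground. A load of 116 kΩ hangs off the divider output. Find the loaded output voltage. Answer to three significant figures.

The load sits in parallel with Rb: Rb‖R_L = (3.90 × 116) / (3.90 + 116) = 3.773 kΩ.
V_out = 3.41 × 3.773 / (27.0 + 3.773) = 3.41 × 3.773/30.77 = 0.418 V.

V_out ≈ 0.418 V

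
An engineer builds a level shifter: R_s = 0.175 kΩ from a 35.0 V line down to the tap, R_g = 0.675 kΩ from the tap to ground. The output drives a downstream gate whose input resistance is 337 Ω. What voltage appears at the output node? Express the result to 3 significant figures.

The load sits in parallel with R_g: R_g‖R_L = (675 × 337) / (675 + 337) = 224.8 Ω.
V_out = 35.0 × 224.8 / (175 + 224.8) = 35.0 × 224.8/399.8 = 19.7 V.
(Unloaded it would have been 27.8 V.)

V_out ≈ 19.7 V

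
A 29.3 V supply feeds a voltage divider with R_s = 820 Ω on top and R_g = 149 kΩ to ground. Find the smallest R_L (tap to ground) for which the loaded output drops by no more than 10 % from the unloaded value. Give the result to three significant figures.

Output resistance R_th = R_s‖R_g = (820 × 149000)/149800 = 815.5 Ω.
The fractional drop is R_th/(R_th + R_L); requiring this ≤ 0.100 gives R_L ≥ R_th(1/0.100 − 1) = 815.5 × 9.000 = 7.34 kΩ.

R_L(min) ≈ 7.34 kΩ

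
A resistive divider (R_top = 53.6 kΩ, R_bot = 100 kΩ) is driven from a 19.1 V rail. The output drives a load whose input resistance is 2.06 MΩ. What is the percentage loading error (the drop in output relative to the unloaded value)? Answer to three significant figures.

1.67 %

The divider's output (Thévenin) resistance is R_top‖R_bot = 34.90 kΩ.
Fractional drop under load = R_th/(R_th + R_L) = 34.90 / (34.90 + 2060) = 0.01666.
So the output falls by 1.67 %.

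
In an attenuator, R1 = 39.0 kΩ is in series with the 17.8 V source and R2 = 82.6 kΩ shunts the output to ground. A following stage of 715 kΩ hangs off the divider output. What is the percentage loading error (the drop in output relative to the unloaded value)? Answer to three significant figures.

The divider's output (Thévenin) resistance is R1‖R2 = 26.49 kΩ.
Fractional drop under load = R_th/(R_th + R_L) = 26.49 / (26.49 + 715) = 0.03573.
So the output falls by 3.57 %.

3.57 %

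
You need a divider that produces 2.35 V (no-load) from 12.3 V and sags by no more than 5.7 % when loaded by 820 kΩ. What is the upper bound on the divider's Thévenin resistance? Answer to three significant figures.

Loading drop = R_th/(R_th + R_L) ≤ 0.0570, so R_th ≤ R_L · ε/(1−ε) = 820 kΩ × 0.0570/0.9430 = 49.6 kΩ.

R_th ≤ 49.6 kΩ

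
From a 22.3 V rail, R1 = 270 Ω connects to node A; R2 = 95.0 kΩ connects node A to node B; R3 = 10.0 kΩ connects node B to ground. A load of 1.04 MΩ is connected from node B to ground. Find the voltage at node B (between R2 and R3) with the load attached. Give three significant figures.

At node B, R3 is in parallel with the load: R3‖R_L = 9905 Ω.
Below node A the resistance is R2 + (R3‖R_L) = 104900 Ω, so V_A = 22.3 × 104900/105200 = 22.24 V.
Then V_B = V_A × (R3‖R_L)/(R2 + R3‖R_L) = 22.24 × 9905/104900 = 2.10 V.

V ≈ 2.10 V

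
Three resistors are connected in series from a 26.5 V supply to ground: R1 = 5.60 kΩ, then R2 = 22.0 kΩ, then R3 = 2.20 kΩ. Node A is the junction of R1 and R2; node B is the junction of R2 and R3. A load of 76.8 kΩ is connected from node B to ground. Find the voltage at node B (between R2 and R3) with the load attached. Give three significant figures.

At node B, R3 is in parallel with the load: R3‖R_L = 2.139 kΩ.
Below node A the resistance is R2 + (R3‖R_L) = 24.14 kΩ, so V_A = 26.5 × 24.14/29.74 = 21.51 V.
Then V_B = V_A × (R3‖R_L)/(R2 + R3‖R_L) = 21.51 × 2.139/24.14 = 1.91 V.

V ≈ 1.91 V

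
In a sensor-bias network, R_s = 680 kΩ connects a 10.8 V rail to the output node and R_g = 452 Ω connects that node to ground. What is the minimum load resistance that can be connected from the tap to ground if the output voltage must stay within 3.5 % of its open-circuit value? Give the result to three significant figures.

Output resistance R_th = R_s‖R_g = (680000 × 452)/680500 = 451.7 Ω.
The fractional drop is R_th/(R_th + R_L); requiring this ≤ 0.0350 gives R_L ≥ R_th(1/0.0350 − 1) = 451.7 × 27.57 = 12.5 kΩ.

R_L(min) ≈ 12.5 kΩ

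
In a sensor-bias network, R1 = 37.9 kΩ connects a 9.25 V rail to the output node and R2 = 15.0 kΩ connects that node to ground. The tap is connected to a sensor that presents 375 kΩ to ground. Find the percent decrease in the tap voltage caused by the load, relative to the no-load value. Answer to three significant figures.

The divider's output (Thévenin) resistance is R1‖R2 = 10.75 kΩ.
Fractional drop under load = R_th/(R_th + R_L) = 10.75 / (10.75 + 375) = 0.02786.
So the output falls by 2.79 %.

2.79 %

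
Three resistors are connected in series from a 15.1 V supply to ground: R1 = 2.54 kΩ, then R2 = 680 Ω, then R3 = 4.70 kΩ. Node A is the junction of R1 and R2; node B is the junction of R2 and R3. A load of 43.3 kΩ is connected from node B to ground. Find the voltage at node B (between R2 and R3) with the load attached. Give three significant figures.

At node B, R3 is in parallel with the load: R3‖R_L = 4240 Ω.
Below node A the resistance is R2 + (R3‖R_L) = 4920 Ω, so V_A = 15.1 × 4920/7460 = 9.959 V.
Then V_B = V_A × (R3‖R_L)/(R2 + R3‖R_L) = 9.959 × 4240/4920 = 8.58 V.

V ≈ 8.58 V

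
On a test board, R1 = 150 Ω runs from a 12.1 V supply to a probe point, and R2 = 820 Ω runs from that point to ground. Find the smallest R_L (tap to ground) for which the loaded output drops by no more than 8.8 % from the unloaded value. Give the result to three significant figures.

Output resistance R_th = R1‖R2 = (150 × 820)/970.0 = 126.8 Ω.
The fractional drop is R_th/(R_th + R_L); requiring this ≤ 0.0880 gives R_L ≥ R_th(1/0.0880 − 1) = 126.8 × 10.36 = 1.31 kΩ.

R_L(min) ≈ 1.31 kΩ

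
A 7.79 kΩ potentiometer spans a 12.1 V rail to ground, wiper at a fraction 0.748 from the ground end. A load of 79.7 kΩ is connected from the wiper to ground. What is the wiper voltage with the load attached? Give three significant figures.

V ≈ 8.89 V

The wiper splits the pot into (1−α)R = 1.963 kΩ above and αR = 5.827 kΩ below.
Lower section ‖ load = 5.430 kΩ.
V_wiper = 12.1 × 5.430/(1.963 + 5.430) = 8.89 V.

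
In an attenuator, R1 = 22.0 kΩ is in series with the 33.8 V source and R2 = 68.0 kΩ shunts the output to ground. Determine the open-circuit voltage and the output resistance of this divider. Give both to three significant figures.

V_th = 25.5 V, R_th = 16.6 kΩ

V_th is the open-circuit tap voltage: 33.8 × 68.0/(22.0 + 68.0) = 25.5 V.
With the supply zeroed, R1 and R2 appear in parallel from the tap: R_th = R1‖R2 = (22.0 × 68.0)/90.00 = 16.6 kΩ.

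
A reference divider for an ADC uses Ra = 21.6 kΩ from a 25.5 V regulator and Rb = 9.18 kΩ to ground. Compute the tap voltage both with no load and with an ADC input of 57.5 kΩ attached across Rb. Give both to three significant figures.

Open-circuit: V = 25.5 × 9.18/(21.6 + 9.18) = 7.61 V.
With the load, Rb becomes Rb‖R_L = 7.916 kΩ, so V = 25.5 × 7.916/29.52 = 6.84 V.

Unloaded: 7.61 V; loaded: 6.84 V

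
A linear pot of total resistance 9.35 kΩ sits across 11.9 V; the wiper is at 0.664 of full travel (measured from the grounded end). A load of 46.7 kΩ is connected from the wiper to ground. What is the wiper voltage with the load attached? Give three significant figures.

The wiper splits the pot into (1−α)R = 3.142 kΩ above and αR = 6.208 kΩ below.
Lower section ‖ load = 5.480 kΩ.
V_wiper = 11.9 × 5.480/(3.142 + 5.480) = 7.56 V.

V ≈ 7.56 V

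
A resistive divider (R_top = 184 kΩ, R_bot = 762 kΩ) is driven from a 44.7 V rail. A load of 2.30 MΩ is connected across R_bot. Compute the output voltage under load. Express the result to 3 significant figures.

V_out ≈ 33.8 V

The load sits in parallel with R_bot: R_bot‖R_L = (762 × 2300) / (762 + 2300) = 572.4 kΩ.
V_out = 44.7 × 572.4 / (184 + 572.4) = 44.7 × 572.4/756.4 = 33.8 V.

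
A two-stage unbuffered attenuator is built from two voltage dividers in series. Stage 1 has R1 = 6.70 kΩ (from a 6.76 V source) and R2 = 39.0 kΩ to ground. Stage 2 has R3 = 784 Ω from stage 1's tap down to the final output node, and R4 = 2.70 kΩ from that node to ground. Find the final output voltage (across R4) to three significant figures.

Stage 2 presents R3+R4 = 3484 Ω as a load on stage 1's tap.
Stage 1's lower leg becomes R2‖(R3+R4) = 3198 Ω, so V_mid = 6.76 × 3198/9898 = 2.184 V.
Stage 2 is itself unloaded: V_out = V_mid × R4/(R3+R4) = 2.184 × 2700/3484 = 1.69 V.

V_out ≈ 1.69 V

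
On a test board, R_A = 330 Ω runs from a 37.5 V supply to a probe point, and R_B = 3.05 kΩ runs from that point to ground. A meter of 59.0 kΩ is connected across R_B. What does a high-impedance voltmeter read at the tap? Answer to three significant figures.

The load sits in parallel with R_B: R_B‖R_L = (3050 × 59000) / (3050 + 59000) = 2900 Ω.
V_out = 37.5 × 2900 / (330 + 2900) = 37.5 × 2900/3230 = 33.7 V.

V_out ≈ 33.7 V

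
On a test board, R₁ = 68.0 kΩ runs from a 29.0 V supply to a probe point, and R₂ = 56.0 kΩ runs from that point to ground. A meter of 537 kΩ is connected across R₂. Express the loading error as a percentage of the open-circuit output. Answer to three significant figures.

The divider's output (Thévenin) resistance is R₁‖R₂ = 30.71 kΩ.
Fractional drop under load = R_th/(R_th + R_L) = 30.71 / (30.71 + 537) = 0.05409.
So the output falls by 5.41 %.

5.41 %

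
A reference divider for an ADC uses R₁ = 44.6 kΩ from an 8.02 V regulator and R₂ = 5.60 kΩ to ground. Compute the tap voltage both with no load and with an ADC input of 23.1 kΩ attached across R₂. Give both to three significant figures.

Unloaded: 0.895 V; loaded: 0.736 V

Open-circuit: V = 8.02 × 5.60/(44.6 + 5.60) = 0.895 V.
With the load, R₂ becomes R₂‖R_L = 4.507 kΩ, so V = 8.02 × 4.507/49.11 = 0.736 V.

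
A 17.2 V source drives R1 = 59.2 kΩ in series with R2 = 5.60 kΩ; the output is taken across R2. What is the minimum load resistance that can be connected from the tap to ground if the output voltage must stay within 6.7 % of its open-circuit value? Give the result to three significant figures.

R_L(min) ≈ 71.2 kΩ

Output resistance R_th = R1‖R2 = (59.2 × 5.60)/64.80 = 5.116 kΩ.
The fractional drop is R_th/(R_th + R_L); requiring this ≤ 0.0670 gives R_L ≥ R_th(1/0.0670 − 1) = 5.116 × 13.93 = 71.2 kΩ.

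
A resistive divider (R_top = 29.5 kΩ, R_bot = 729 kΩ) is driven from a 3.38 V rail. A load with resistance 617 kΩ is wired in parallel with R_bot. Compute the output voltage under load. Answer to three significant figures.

The load sits in parallel with R_bot: R_bot‖R_L = (729 × 617) / (729 + 617) = 334.2 kΩ.
V_out = 3.38 × 334.2 / (29.5 + 334.2) = 3.38 × 334.2/363.7 = 3.11 V.

V_out ≈ 3.11 V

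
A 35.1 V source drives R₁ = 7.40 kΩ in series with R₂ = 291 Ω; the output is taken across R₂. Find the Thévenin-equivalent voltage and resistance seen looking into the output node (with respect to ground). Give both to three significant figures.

V_th = 1.33 V, R_th = 280 Ω

V_th is the open-circuit tap voltage: 35.1 × 291/(7400 + 291) = 1.33 V.
With the supply zeroed, R₁ and R₂ appear in parallel from the tap: R_th = R₁‖R₂ = (7400 × 291)/7691 = 280 Ω.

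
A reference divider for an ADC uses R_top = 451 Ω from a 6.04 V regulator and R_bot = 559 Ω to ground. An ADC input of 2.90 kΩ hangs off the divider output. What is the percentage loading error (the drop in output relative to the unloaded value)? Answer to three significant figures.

The divider's output (Thévenin) resistance is R_top‖R_bot = 249.6 Ω.
Fractional drop under load = R_th/(R_th + R_L) = 249.6 / (249.6 + 2900) = 0.07925.
So the output falls by 7.93 %.

7.93 %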